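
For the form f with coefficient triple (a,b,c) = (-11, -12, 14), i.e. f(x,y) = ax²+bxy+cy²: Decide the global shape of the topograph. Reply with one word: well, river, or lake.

D = b²−4ac = (-12)² − 4·(-11)·14 = 760
D > 0 non-square ⇒ indefinite ⇒ periodic river

river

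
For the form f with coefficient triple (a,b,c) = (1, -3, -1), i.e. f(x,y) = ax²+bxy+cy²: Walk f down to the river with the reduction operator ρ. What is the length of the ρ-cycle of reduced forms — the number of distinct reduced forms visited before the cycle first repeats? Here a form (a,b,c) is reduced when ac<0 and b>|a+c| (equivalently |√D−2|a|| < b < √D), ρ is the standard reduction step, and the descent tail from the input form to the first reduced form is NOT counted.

D = 13, ⌊√D⌋ = 3
descent: ρ → (-1,3,1)  [lands on river]
river: ρ → (1,3,-1)
ρ-cycle length = 2 (tail of 1 descent step not counted)

2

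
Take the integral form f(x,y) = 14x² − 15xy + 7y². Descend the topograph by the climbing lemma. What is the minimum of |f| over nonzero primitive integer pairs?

translate: b→13 (≡-15 mod 28), so (14,-15,7)→(14,13,6)
flip: (14,13,6)→(6,-13,14)
translate: b→-1 (≡-13 mod 12), so (6,-13,14)→(6,-1,7)
reduced (well bottom): (6,-1,7) with a≤c, −a<b≤a
well minimum = a = 6

6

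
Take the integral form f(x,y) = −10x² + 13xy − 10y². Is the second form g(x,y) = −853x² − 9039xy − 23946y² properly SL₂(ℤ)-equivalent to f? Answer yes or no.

D₁ = -231, D₂ = -231
f is negative-definite; reduce −f:
−f: translate: b→7 (≡-13 mod 20), so (10,-13,10)→(10,7,7)
−f: flip: (10,7,7)→(7,-7,10)
−f: translate: b→7 (≡-7 mod 14), so (7,-7,10)→(7,7,10)
−f: reduced (well bottom): (7,7,10) with a≤c, −a<b≤a
flip sign back: reduced form of f is (-7,-7,-10)
g is negative-definite; reduce −g:
−g: translate: b→509 (≡9039 mod 1706), so (853,9039,23946)→(853,509,76)
−g: flip: (853,509,76)→(76,-509,853)
−g: translate: b→-53 (≡-509 mod 152), so (76,-509,853)→(76,-53,10)
−g: flip: (76,-53,10)→(10,53,76)
−g: translate: b→-7 (≡53 mod 20), so (10,53,76)→(10,-7,7)
−g: flip: (10,-7,7)→(7,7,10)
−g: reduced (well bottom): (7,7,10) with a≤c, −a<b≤a
flip sign back: reduced form of g is (-7,-7,-10)
reduced forms (-7, -7, -10) vs (-7, -7, -10) ⇒ equivalent

yes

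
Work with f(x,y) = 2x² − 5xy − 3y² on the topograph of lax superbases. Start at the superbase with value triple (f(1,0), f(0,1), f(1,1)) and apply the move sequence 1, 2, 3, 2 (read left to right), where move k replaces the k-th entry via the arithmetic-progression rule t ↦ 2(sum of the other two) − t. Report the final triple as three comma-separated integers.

start (2,-3,-6) = (f(1,0),f(0,1),f(1,1))
replace slot 1: 2·((-3)+(-6)) − 2 = -20 → (-20,-3,-6)
replace slot 2: 2·((-20)+(-6)) − (-3) = -49 → (-20,-49,-6)
replace slot 3: 2·((-20)+(-49)) − (-6) = -132 → (-20,-49,-132)
replace slot 2: 2·((-20)+(-132)) − (-49) = -255 → (-20,-255,-132)

-20,-255,-132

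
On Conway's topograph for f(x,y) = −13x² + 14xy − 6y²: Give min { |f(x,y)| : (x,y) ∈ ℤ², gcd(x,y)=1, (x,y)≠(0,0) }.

translate: b→12 (≡-14 mod 26), so (13,-14,6)→(13,12,5)
flip: (13,12,5)→(5,-12,13)
translate: b→-2 (≡-12 mod 10), so (5,-12,13)→(5,-2,6)
reduced (well bottom): (5,-2,6) with a≤c, −a<b≤a
well minimum |f| = |-5| = 5 (negative-definite)

5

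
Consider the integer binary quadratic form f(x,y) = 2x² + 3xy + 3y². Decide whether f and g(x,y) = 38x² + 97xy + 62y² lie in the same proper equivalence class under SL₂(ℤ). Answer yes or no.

D₁ = -15, D₂ = -15
f: translate: b→-1 (≡3 mod 4), so (2,3,3)→(2,-1,2)
f: flip: (2,-1,2)→(2,1,2)
f: reduced (well bottom): (2,1,2) with a≤c, −a<b≤a
g: translate: b→21 (≡97 mod 76), so (38,97,62)→(38,21,3)
g: flip: (38,21,3)→(3,-21,38)
g: translate: b→3 (≡-21 mod 6), so (3,-21,38)→(3,3,2)
g: flip: (3,3,2)→(2,-3,3)
g: translate: b→1 (≡-3 mod 4), so (2,-3,3)→(2,1,2)
g: reduced (well bottom): (2,1,2) with a≤c, −a<b≤a
reduced forms (2, 1, 2) vs (2, 1, 2) ⇒ equivalent

yes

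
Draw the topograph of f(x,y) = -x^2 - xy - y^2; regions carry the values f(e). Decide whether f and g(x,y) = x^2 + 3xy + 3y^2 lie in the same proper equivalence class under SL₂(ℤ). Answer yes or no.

D₁ = -3, D₂ = -3
f is negative-definite; reduce −f:
−f: reduced (well bottom): (1,1,1) with a≤c, −a<b≤a
flip sign back: reduced form of f is (-1,-1,-1)
g: translate: b→1 (≡3 mod 2), so (1,3,3)→(1,1,1)
g: reduced (well bottom): (1,1,1) with a≤c, −a<b≤a
reduced forms (-1, -1, -1) vs (1, 1, 1) ⇒ inequivalent

no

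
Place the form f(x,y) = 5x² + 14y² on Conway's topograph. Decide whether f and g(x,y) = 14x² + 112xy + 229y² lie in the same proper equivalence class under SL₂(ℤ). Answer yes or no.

D₁ = -280, D₂ = -280
f: reduced (well bottom): (5,0,14) with a≤c, −a<b≤a
g: translate: b→0 (≡112 mod 28), so (14,112,229)→(14,0,5)
g: flip: (14,0,5)→(5,0,14)
g: reduced (well bottom): (5,0,14) with a≤c, −a<b≤a
reduced forms (5, 0, 14) vs (5, 0, 14) ⇒ equivalent

yes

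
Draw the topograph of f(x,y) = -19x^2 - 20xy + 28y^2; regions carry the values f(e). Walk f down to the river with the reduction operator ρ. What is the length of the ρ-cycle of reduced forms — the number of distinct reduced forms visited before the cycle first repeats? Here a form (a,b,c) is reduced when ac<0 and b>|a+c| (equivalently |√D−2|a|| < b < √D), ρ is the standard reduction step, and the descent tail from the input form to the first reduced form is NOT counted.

D = 2528, ⌊√D⌋ = 50
descent: ρ → (28,20,-19)  [lands on river]
river: ρ → (-19,18,29)
river: ρ → (29,40,-8)
river: ρ → (-8,40,29)
river: ρ → (29,18,-19)
river: ρ → (-19,20,28)
river: ρ → (28,36,-11)
river: ρ → (-11,30,37)
river: ρ → (37,44,-4)
river: ρ → (-4,44,37)
river: ρ → (37,30,-11)
river: ρ → (-11,36,28)
ρ-cycle length = 12 (tail of 1 descent step not counted)

12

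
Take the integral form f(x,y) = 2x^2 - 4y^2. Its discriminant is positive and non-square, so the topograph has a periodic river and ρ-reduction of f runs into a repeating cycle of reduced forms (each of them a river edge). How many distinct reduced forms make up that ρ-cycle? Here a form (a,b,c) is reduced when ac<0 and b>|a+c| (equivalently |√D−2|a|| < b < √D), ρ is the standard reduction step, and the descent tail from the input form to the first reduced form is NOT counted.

D = 32, ⌊√D⌋ = 5
descent: ρ → (-4,0,2)
descent: ρ → (2,4,-2)  [lands on river]
river: ρ → (-2,4,2)
ρ-cycle length = 2 (tail of 2 descent steps not counted)

2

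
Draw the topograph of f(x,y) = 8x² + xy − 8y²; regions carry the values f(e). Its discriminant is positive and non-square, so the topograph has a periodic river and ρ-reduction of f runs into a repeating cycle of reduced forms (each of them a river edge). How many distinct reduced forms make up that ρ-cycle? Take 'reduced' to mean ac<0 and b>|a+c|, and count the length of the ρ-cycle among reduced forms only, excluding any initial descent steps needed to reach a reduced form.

D = 257, ⌊√D⌋ = 16
river: ρ → (-8,15,1)
river: ρ → (1,15,-8)
river: ρ → (-8,1,8)
river: ρ → (8,15,-1)
river: ρ → (-1,15,8)
river: ρ → (8,1,-8)
ρ-cycle length = 6 (tail of 0 descent steps not counted)

6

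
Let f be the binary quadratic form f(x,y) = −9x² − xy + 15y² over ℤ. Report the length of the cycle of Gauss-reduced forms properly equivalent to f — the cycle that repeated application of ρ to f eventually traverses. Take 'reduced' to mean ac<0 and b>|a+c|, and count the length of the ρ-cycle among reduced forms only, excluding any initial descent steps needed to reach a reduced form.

D = 541, ⌊√D⌋ = 23
descent: ρ → (15,1,-9)
descent: ρ → (-9,17,7)  [lands on river]
river: ρ → (7,11,-15)
river: ρ → (-15,19,3)
river: ρ → (3,23,-1)
river: ρ → (-1,23,3)
river: ρ → (3,19,-15)
river: ρ → (-15,11,7)
river: ρ → (7,17,-9)
river: ρ → (-9,19,5)
river: ρ → (5,21,-5)
river: ρ → (-5,19,9)
river: ρ → (9,17,-7)
river: ρ → (-7,11,15)
river: ρ → (15,19,-3)
river: ρ → (-3,23,1)
river: ρ → (1,23,-3)
river: ρ → (-3,19,15)
river: ρ → (15,11,-7)
river: ρ → (-7,17,9)
river: ρ → (9,19,-5)
river: ρ → (-5,21,5)
river: ρ → (5,19,-9)
ρ-cycle length = 22 (tail of 2 descent steps not counted)

22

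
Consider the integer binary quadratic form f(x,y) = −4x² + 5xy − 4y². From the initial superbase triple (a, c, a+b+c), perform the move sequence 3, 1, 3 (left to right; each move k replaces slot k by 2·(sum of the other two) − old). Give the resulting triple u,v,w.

start (-4,-4,-3) = (f(1,0),f(0,1),f(1,1))
replace slot 3: 2·((-4)+(-4)) − (-3) = -13 → (-4,-4,-13)
replace slot 1: 2·((-4)+(-13)) − (-4) = -30 → (-30,-4,-13)
replace slot 3: 2·((-30)+(-4)) − (-13) = -55 → (-30,-4,-55)

-30,-4,-55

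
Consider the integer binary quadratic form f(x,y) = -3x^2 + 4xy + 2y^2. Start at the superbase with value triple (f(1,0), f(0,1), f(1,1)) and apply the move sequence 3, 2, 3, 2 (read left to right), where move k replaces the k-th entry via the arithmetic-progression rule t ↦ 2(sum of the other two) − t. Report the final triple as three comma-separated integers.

start (-3,2,3) = (f(1,0),f(0,1),f(1,1))
replace slot 3: 2·((-3)+2) − 3 = -5 → (-3,2,-5)
replace slot 2: 2·((-3)+(-5)) − 2 = -18 → (-3,-18,-5)
replace slot 3: 2·((-3)+(-18)) − (-5) = -37 → (-3,-18,-37)
replace slot 2: 2·((-3)+(-37)) − (-18) = -62 → (-3,-62,-37)

-3,-62,-37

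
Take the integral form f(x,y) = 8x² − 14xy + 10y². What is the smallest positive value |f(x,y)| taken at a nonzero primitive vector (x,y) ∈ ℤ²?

translate: b→2 (≡-14 mod 16), so (8,-14,10)→(8,2,4)
flip: (8,2,4)→(4,-2,8)
reduced (well bottom): (4,-2,8) with a≤c, −a<b≤a
well minimum = a = 4

4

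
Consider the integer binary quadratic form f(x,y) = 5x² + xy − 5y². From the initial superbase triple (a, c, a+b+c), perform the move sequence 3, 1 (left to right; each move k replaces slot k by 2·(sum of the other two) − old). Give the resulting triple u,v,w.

start (5,-5,1) = (f(1,0),f(0,1),f(1,1))
replace slot 3: 2·(5+(-5)) − 1 = -1 → (5,-5,-1)
replace slot 1: 2·((-5)+(-1)) − 5 = -17 → (-17,-5,-1)

-17,-5,-1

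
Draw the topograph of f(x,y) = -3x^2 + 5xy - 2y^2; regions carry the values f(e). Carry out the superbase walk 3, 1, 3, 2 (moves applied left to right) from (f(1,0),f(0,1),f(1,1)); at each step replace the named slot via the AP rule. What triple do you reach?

start (-3,-2,0) = (f(1,0),f(0,1),f(1,1))
replace slot 3: 2·((-3)+(-2)) − 0 = -10 → (-3,-2,-10)
replace slot 1: 2·((-2)+(-10)) − (-3) = -21 → (-21,-2,-10)
replace slot 3: 2·((-21)+(-2)) − (-10) = -36 → (-21,-2,-36)
replace slot 2: 2·((-21)+(-36)) − (-2) = -112 → (-21,-112,-36)

-21,-112,-36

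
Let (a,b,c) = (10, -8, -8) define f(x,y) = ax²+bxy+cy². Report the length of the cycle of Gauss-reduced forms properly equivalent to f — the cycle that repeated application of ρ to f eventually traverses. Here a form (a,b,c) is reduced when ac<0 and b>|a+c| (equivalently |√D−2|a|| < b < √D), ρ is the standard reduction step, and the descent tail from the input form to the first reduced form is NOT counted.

D = 384, ⌊√D⌋ = 19
descent: ρ → (-8,8,10)  [lands on river]
river: ρ → (10,12,-6)
river: ρ → (-6,12,10)
river: ρ → (10,8,-8)
ρ-cycle length = 4 (tail of 1 descent step not counted)

4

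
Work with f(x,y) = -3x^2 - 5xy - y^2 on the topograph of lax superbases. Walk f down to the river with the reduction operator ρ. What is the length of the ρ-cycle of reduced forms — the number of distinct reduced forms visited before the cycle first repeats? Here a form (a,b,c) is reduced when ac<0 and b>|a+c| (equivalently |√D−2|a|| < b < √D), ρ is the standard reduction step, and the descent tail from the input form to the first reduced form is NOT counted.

D = 13, ⌊√D⌋ = 3
descent: ρ → (-1,3,1)  [lands on river]
river: ρ → (1,3,-1)
ρ-cycle length = 2 (tail of 1 descent step not counted)

2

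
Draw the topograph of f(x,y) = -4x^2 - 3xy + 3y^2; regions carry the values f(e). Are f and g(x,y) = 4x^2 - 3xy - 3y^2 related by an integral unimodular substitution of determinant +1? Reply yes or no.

D₁ = 57, D₂ = 57
river cycle of f (length 6): (3, 3, -4), (-4, 5, 2), (2, 7, -1), (-1, 7, 2), (2, 5, -4), (-4, 3, 3)
river cycle of g (length 6): (-3, 3, 4), (4, 5, -2), (-2, 7, 1), (1, 7, -2), (-2, 5, 4), (4, 3, -3)
cycles differ ⇒ inequivalent

no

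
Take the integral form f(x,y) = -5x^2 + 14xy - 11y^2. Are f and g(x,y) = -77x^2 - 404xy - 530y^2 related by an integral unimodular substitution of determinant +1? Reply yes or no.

D₁ = -24, D₂ = -24
f is negative-definite; reduce −f:
−f: translate: b→-4 (≡-14 mod 10), so (5,-14,11)→(5,-4,2)
−f: flip: (5,-4,2)→(2,4,5)
−f: translate: b→0 (≡4 mod 4), so (2,4,5)→(2,0,3)
−f: reduced (well bottom): (2,0,3) with a≤c, −a<b≤a
flip sign back: reduced form of f is (-2,0,-3)
g is negative-definite; reduce −g:
−g: translate: b→-58 (≡404 mod 154), so (77,404,530)→(77,-58,11)
−g: flip: (77,-58,11)→(11,58,77)
−g: translate: b→-8 (≡58 mod 22), so (11,58,77)→(11,-8,2)
−g: flip: (11,-8,2)→(2,8,11)
−g: translate: b→0 (≡8 mod 4), so (2,8,11)→(2,0,3)
−g: reduced (well bottom): (2,0,3) with a≤c, −a<b≤a
flip sign back: reduced form of g is (-2,0,-3)
reduced forms (-2, 0, -3) vs (-2, 0, -3) ⇒ equivalent

yes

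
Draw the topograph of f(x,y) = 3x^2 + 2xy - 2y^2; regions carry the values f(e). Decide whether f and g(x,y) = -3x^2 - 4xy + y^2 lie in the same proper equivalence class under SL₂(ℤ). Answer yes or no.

D₁ = 28, D₂ = 28
river cycle of f (length 4): (-2, 2, 3), (3, 4, -1), (-1, 4, 3), (3, 2, -2)
river cycle of g (length 4): (1, 4, -3), (-3, 2, 2), (2, 2, -3), (-3, 4, 1)
cycles differ ⇒ inequivalent

no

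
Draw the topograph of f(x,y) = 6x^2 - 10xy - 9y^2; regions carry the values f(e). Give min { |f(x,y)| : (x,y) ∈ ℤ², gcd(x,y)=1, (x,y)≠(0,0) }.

descent: ρ → (-9,10,6)  [lands on river]
river: ρ → (6,14,-5)
river: ρ → (-5,16,3)
river: ρ → (3,14,-10)
river: ρ → (-10,6,7)
river: ρ → (7,8,-9)
closes: descent 1, river 6
min |a| on river = 3

3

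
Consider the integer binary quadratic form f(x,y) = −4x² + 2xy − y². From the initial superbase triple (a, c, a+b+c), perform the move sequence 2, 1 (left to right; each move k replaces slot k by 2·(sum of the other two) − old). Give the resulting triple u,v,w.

start (-4,-1,-3) = (f(1,0),f(0,1),f(1,1))
replace slot 2: 2·((-4)+(-3)) − (-1) = -13 → (-4,-13,-3)
replace slot 1: 2·((-13)+(-3)) − (-4) = -28 → (-28,-13,-3)

-28,-13,-3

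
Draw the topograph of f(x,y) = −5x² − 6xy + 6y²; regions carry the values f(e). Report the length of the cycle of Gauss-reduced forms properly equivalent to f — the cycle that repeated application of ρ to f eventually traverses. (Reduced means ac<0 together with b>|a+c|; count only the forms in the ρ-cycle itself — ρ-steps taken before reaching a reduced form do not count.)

D = 156, ⌊√D⌋ = 12
descent: ρ → (6,6,-5)  [lands on river]
river: ρ → (-5,4,7)
river: ρ → (7,10,-2)
river: ρ → (-2,10,7)
river: ρ → (7,4,-5)
river: ρ → (-5,6,6)
ρ-cycle length = 6 (tail of 1 descent step not counted)

6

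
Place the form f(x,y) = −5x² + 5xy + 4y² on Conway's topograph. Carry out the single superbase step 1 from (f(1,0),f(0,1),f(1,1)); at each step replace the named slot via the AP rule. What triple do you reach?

start (-5,4,4) = (f(1,0),f(0,1),f(1,1))
replace slot 1: 2·(4+4) − (-5) = 21 → (21,4,4)

21,4,4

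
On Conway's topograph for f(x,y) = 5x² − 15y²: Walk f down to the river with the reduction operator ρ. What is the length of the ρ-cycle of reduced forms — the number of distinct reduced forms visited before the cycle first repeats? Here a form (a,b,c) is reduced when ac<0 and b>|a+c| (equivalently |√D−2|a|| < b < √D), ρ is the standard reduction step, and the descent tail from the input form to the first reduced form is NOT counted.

D = 300, ⌊√D⌋ = 17
descent: ρ → (-15,0,5)
descent: ρ → (5,10,-10)  [lands on river]
river: ρ → (-10,10,5)
ρ-cycle length = 2 (tail of 2 descent steps not counted)

2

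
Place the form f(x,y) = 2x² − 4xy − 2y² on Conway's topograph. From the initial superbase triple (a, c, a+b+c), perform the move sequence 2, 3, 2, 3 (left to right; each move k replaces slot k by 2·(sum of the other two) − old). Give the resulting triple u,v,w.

start (2,-2,-4) = (f(1,0),f(0,1),f(1,1))
replace slot 2: 2·(2+(-4)) − (-2) = -2 → (2,-2,-4)
replace slot 3: 2·(2+(-2)) − (-4) = 4 → (2,-2,4)
replace slot 2: 2·(2+4) − (-2) = 14 → (2,14,4)
replace slot 3: 2·(2+14) − 4 = 28 → (2,14,28)

2,14,28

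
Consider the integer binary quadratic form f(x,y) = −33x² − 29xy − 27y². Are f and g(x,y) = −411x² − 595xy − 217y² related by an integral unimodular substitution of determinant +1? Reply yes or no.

D₁ = -2723, D₂ = -2723
f is negative-definite; reduce −f:
−f: flip: (33,29,27)→(27,-29,33)
−f: translate: b→25 (≡-29 mod 54), so (27,-29,33)→(27,25,31)
−f: reduced (well bottom): (27,25,31) with a≤c, −a<b≤a
flip sign back: reduced form of f is (-27,-25,-31)
g is negative-definite; reduce −g:
−g: translate: b→-227 (≡595 mod 822), so (411,595,217)→(411,-227,33)
−g: flip: (411,-227,33)→(33,227,411)
−g: translate: b→29 (≡227 mod 66), so (33,227,411)→(33,29,27)
−g: flip: (33,29,27)→(27,-29,33)
−g: translate: b→25 (≡-29 mod 54), so (27,-29,33)→(27,25,31)
−g: reduced (well bottom): (27,25,31) with a≤c, −a<b≤a
flip sign back: reduced form of g is (-27,-25,-31)
reduced forms (-27, -25, -31) vs (-27, -25, -31) ⇒ equivalent

yes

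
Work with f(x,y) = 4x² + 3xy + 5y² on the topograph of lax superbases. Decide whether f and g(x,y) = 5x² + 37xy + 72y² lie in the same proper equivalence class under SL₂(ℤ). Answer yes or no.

D₁ = -71, D₂ = -71
f: reduced (well bottom): (4,3,5) with a≤c, −a<b≤a
g: translate: b→-3 (≡37 mod 10), so (5,37,72)→(5,-3,4)
g: flip: (5,-3,4)→(4,3,5)
g: reduced (well bottom): (4,3,5) with a≤c, −a<b≤a
reduced forms (4, 3, 5) vs (4, 3, 5) ⇒ equivalent

yes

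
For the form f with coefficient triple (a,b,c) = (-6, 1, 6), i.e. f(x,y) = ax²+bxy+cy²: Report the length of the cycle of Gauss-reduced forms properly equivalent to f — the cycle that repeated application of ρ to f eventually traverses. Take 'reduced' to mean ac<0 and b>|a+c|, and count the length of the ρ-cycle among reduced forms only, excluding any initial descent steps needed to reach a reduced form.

D = 145, ⌊√D⌋ = 12
river: ρ → (6,11,-1)
river: ρ → (-1,11,6)
river: ρ → (6,1,-6)
river: ρ → (-6,11,1)
river: ρ → (1,11,-6)
river: ρ → (-6,1,6)
ρ-cycle length = 6 (tail of 0 descent steps not counted)

6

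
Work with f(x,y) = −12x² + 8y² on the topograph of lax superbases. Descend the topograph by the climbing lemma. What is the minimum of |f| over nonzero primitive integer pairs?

descent: ρ → (8,16,-4)  [lands on river]
river: ρ → (-4,16,8)
closes: descent 1, river 2
min |a| on river = 4

4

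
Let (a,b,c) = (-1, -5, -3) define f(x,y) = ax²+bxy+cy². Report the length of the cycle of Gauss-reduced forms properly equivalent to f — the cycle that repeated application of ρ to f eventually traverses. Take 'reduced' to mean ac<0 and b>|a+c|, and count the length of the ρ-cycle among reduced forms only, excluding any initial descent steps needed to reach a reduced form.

D = 13, ⌊√D⌋ = 3
descent: ρ → (-3,-1,1)
descent: ρ → (1,3,-1)  [lands on river]
river: ρ → (-1,3,1)
ρ-cycle length = 2 (tail of 2 descent steps not counted)

2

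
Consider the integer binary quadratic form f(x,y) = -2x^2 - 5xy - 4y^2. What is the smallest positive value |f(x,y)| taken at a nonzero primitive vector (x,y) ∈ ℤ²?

translate: b→1 (≡5 mod 4), so (2,5,4)→(2,1,1)
flip: (2,1,1)→(1,-1,2)
translate: b→1 (≡-1 mod 2), so (1,-1,2)→(1,1,2)
reduced (well bottom): (1,1,2) with a≤c, −a<b≤a
well minimum |f| = |-1| = 1 (negative-definite)

1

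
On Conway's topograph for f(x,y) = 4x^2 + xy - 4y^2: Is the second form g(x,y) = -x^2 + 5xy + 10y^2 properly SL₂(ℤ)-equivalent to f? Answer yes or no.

D₁ = 65, D₂ = 65
river cycle of f (length 6): (-4, 7, 1), (1, 7, -4), (-4, 1, 4), (4, 7, -1), (-1, 7, 4), (4, 1, -4)
river cycle of g (length 6): (-1, 7, 4), (4, 1, -4), (-4, 7, 1), (1, 7, -4), (-4, 1, 4), (4, 7, -1)
cycles coincide ⇒ equivalent

yes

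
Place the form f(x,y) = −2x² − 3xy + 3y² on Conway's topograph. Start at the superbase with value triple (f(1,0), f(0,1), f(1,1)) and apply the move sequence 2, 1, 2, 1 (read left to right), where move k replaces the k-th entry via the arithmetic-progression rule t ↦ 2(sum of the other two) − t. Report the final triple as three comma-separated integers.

start (-2,3,-2) = (f(1,0),f(0,1),f(1,1))
replace slot 2: 2·((-2)+(-2)) − 3 = -11 → (-2,-11,-2)
replace slot 1: 2·((-11)+(-2)) − (-2) = -24 → (-24,-11,-2)
replace slot 2: 2·((-24)+(-2)) − (-11) = -41 → (-24,-41,-2)
replace slot 1: 2·((-41)+(-2)) − (-24) = -62 → (-62,-41,-2)

-62,-41,-2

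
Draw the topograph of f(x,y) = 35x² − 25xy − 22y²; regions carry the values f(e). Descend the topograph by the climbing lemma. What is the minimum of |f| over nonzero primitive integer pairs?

descent: ρ → (-22,25,35)  [lands on river]
river: ρ → (35,45,-12)
river: ρ → (-12,51,23)
river: ρ → (23,41,-22)
river: ρ → (-22,47,17)
river: ρ → (17,55,-10)
river: ρ → (-10,45,42)
river: ρ → (42,39,-13)
river: ρ → (-13,39,42)
river: ρ → (42,45,-10)
river: ρ → (-10,55,17)
river: ρ → (17,47,-22)
river: ρ → (-22,41,23)
river: ρ → (23,51,-12)
river: ρ → (-12,45,35)
river: ρ → (35,25,-22)
river: ρ → (-22,19,38)
river: ρ → (38,57,-3)
river: ρ → (-3,57,38)
river: ρ → (38,19,-22)
closes: descent 1, river 20
min |a| on river = 3

3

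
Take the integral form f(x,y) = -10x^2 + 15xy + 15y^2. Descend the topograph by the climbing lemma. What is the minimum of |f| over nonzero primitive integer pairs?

river: ρ → (15,15,-10)
river: ρ → (-10,25,5)
river: ρ → (5,25,-10)
river: ρ → (-10,15,15)
closes: descent 0, river 4
min |a| on river = 5

5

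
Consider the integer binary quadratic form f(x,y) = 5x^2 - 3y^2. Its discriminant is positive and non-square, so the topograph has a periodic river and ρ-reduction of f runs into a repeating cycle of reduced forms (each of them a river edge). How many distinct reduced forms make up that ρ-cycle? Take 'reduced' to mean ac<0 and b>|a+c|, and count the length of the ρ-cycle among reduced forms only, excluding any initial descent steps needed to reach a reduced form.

D = 60, ⌊√D⌋ = 7
descent: ρ → (-3,6,2)  [lands on river]
river: ρ → (2,6,-3)
ρ-cycle length = 2 (tail of 1 descent step not counted)

2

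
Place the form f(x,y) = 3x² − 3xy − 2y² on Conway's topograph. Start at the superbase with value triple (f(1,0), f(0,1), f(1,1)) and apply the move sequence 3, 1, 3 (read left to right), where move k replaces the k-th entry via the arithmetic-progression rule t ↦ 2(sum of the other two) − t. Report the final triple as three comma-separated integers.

start (3,-2,-2) = (f(1,0),f(0,1),f(1,1))
replace slot 3: 2·(3+(-2)) − (-2) = 4 → (3,-2,4)
replace slot 1: 2·((-2)+4) − 3 = 1 → (1,-2,4)
replace slot 3: 2·(1+(-2)) − 4 = -6 → (1,-2,-6)

1,-2,-6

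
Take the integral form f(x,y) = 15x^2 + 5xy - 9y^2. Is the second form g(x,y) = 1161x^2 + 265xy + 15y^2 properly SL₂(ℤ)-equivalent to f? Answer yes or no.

D₁ = 565, D₂ = 565
river cycle of f (length 10): (-9, 13, 11), (11, 9, -11), (-11, 13, 9), (9, 23, -1), (-1, 23, 9), (9, 13, -11), (-11, 9, 11), (11, 13, -9), (-9, 23, 1), (1, 23, -9)
river cycle of g (length 10): (-9, 13, 11), (11, 9, -11), (-11, 13, 9), (9, 23, -1), (-1, 23, 9), (9, 13, -11), (-11, 9, 11), (11, 13, -9), (-9, 23, 1), (1, 23, -9)
cycles coincide ⇒ equivalent

yes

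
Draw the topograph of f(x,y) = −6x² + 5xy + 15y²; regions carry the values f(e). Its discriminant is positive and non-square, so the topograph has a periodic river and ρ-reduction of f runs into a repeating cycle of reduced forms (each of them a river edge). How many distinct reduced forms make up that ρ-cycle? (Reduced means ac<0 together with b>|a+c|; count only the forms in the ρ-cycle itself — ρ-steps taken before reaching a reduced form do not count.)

D = 385, ⌊√D⌋ = 19
descent: ρ → (15,-5,-6)
descent: ρ → (-6,17,4)  [lands on river]
river: ρ → (4,15,-10)
river: ρ → (-10,5,9)
river: ρ → (9,13,-6)
river: ρ → (-6,11,11)
river: ρ → (11,11,-6)
river: ρ → (-6,13,9)
river: ρ → (9,5,-10)
river: ρ → (-10,15,4)
river: ρ → (4,17,-6)
river: ρ → (-6,19,1)
river: ρ → (1,19,-6)
ρ-cycle length = 12 (tail of 2 descent steps not counted)

12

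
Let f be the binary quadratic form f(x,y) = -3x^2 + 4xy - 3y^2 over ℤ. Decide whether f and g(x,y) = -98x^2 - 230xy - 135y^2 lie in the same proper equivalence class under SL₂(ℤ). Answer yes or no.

D₁ = -20, D₂ = -20
f is negative-definite; reduce −f:
−f: translate: b→2 (≡-4 mod 6), so (3,-4,3)→(3,2,2)
−f: flip: (3,2,2)→(2,-2,3)
−f: translate: b→2 (≡-2 mod 4), so (2,-2,3)→(2,2,3)
−f: reduced (well bottom): (2,2,3) with a≤c, −a<b≤a
flip sign back: reduced form of f is (-2,-2,-3)
g is negative-definite; reduce −g:
−g: translate: b→34 (≡230 mod 196), so (98,230,135)→(98,34,3)
−g: flip: (98,34,3)→(3,-34,98)
−g: translate: b→2 (≡-34 mod 6), so (3,-34,98)→(3,2,2)
−g: flip: (3,2,2)→(2,-2,3)
−g: translate: b→2 (≡-2 mod 4), so (2,-2,3)→(2,2,3)
−g: reduced (well bottom): (2,2,3) with a≤c, −a<b≤a
flip sign back: reduced form of g is (-2,-2,-3)
reduced forms (-2, -2, -3) vs (-2, -2, -3) ⇒ equivalent

yes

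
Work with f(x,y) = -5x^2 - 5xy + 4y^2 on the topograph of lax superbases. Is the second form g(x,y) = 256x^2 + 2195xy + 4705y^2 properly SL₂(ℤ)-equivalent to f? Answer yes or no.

D₁ = 105, D₂ = 105
river cycle of f (length 6): (4, 5, -5), (-5, 5, 4), (4, 3, -6), (-6, 9, 1), (1, 9, -6), (-6, 3, 4)
river cycle of g (length 6): (4, 3, -6), (-6, 9, 1), (1, 9, -6), (-6, 3, 4), (4, 5, -5), (-5, 5, 4)
cycles coincide ⇒ equivalent

yes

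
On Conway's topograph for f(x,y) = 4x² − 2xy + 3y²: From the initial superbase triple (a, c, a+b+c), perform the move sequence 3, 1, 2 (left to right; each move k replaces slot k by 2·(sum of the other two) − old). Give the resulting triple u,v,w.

start (4,3,5) = (f(1,0),f(0,1),f(1,1))
replace slot 3: 2·(4+3) − 5 = 9 → (4,3,9)
replace slot 1: 2·(3+9) − 4 = 20 → (20,3,9)
replace slot 2: 2·(20+9) − 3 = 55 → (20,55,9)

20,55,9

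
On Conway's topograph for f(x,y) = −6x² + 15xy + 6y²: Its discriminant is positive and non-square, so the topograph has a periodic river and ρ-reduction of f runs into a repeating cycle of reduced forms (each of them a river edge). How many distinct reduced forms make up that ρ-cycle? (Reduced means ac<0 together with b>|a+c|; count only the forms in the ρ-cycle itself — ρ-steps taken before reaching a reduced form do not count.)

D = 369, ⌊√D⌋ = 19
river: ρ → (6,9,-12)
river: ρ → (-12,15,3)
river: ρ → (3,15,-12)
river: ρ → (-12,9,6)
river: ρ → (6,15,-6)
river: ρ → (-6,9,12)
river: ρ → (12,15,-3)
river: ρ → (-3,15,12)
river: ρ → (12,9,-6)
river: ρ → (-6,15,6)
ρ-cycle length = 10 (tail of 0 descent steps not counted)

10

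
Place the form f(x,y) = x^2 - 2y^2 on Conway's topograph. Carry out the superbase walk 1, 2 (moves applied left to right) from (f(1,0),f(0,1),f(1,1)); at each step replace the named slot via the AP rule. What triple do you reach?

start (1,-2,-1) = (f(1,0),f(0,1),f(1,1))
replace slot 1: 2·((-2)+(-1)) − 1 = -7 → (-7,-2,-1)
replace slot 2: 2·((-7)+(-1)) − (-2) = -14 → (-7,-14,-1)

-7,-14,-1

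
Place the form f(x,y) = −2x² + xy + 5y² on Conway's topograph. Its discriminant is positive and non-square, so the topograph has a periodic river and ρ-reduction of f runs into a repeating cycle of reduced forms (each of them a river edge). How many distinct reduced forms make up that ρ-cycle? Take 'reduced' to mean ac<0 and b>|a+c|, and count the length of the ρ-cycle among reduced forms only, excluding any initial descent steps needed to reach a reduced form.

D = 41, ⌊√D⌋ = 6
descent: ρ → (5,-1,-2)
descent: ρ → (-2,5,2)  [lands on river]
river: ρ → (2,3,-4)
river: ρ → (-4,5,1)
river: ρ → (1,5,-4)
river: ρ → (-4,3,2)
river: ρ → (2,5,-2)
river: ρ → (-2,3,4)
river: ρ → (4,5,-1)
river: ρ → (-1,5,4)
river: ρ → (4,3,-2)
ρ-cycle length = 10 (tail of 2 descent steps not counted)

10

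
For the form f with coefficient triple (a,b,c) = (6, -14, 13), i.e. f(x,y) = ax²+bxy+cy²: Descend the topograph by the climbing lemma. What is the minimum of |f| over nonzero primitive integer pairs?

translate: b→-2 (≡-14 mod 12), so (6,-14,13)→(6,-2,5)
flip: (6,-2,5)→(5,2,6)
reduced (well bottom): (5,2,6) with a≤c, −a<b≤a
well minimum = a = 5

5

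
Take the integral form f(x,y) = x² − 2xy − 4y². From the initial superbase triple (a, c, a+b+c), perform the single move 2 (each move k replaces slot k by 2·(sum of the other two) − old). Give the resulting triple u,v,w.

start (1,-4,-5) = (f(1,0),f(0,1),f(1,1))
replace slot 2: 2·(1+(-5)) − (-4) = -4 → (1,-4,-5)

1,-4,-5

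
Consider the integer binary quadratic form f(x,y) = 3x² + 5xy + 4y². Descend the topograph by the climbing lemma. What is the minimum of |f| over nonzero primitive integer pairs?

translate: b→-1 (≡5 mod 6), so (3,5,4)→(3,-1,2)
flip: (3,-1,2)→(2,1,3)
reduced (well bottom): (2,1,3) with a≤c, −a<b≤a
well minimum = a = 2

2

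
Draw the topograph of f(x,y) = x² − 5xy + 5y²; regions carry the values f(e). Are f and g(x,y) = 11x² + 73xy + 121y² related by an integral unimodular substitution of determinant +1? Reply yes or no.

D₁ = 5, D₂ = 5
river cycle of f (length 2): (1, 1, -1), (-1, 1, 1)
river cycle of g (length 2): (1, 1, -1), (-1, 1, 1)
cycles coincide ⇒ equivalent

yes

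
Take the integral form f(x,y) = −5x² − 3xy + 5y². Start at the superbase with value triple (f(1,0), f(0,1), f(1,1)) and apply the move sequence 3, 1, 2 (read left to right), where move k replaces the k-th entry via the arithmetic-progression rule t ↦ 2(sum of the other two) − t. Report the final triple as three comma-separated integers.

start (-5,5,-3) = (f(1,0),f(0,1),f(1,1))
replace slot 3: 2·((-5)+5) − (-3) = 3 → (-5,5,3)
replace slot 1: 2·(5+3) − (-5) = 21 → (21,5,3)
replace slot 2: 2·(21+3) − 5 = 43 → (21,43,3)

21,43,3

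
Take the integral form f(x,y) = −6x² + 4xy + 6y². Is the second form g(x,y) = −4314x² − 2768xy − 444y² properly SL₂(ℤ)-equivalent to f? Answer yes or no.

D₁ = 160, D₂ = 160
river cycle of f (length 6): (6, 8, -4), (-4, 8, 6), (6, 4, -6), (-6, 8, 4), (4, 8, -6), (-6, 4, 6)
river cycle of g (length 6): (-6, 4, 6), (6, 8, -4), (-4, 8, 6), (6, 4, -6), (-6, 8, 4), (4, 8, -6)
cycles coincide ⇒ equivalent

yes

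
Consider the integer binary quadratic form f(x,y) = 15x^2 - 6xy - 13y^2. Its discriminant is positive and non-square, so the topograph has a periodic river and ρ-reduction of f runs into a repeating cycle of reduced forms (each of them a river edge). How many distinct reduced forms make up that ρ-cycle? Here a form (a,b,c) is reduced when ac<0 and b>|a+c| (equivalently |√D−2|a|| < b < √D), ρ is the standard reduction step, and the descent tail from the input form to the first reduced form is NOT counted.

D = 816, ⌊√D⌋ = 28
descent: ρ → (-13,6,15)  [lands on river]
river: ρ → (15,24,-4)
river: ρ → (-4,24,15)
river: ρ → (15,6,-13)
river: ρ → (-13,20,8)
river: ρ → (8,28,-1)
river: ρ → (-1,28,8)
river: ρ → (8,20,-13)
ρ-cycle length = 8 (tail of 1 descent step not counted)

8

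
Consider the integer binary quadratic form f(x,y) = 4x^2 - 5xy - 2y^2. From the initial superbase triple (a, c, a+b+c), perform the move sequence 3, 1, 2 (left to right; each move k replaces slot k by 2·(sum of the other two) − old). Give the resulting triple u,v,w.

start (4,-2,-3) = (f(1,0),f(0,1),f(1,1))
replace slot 3: 2·(4+(-2)) − (-3) = 7 → (4,-2,7)
replace slot 1: 2·((-2)+7) − 4 = 6 → (6,-2,7)
replace slot 2: 2·(6+7) − (-2) = 28 → (6,28,7)

6,28,7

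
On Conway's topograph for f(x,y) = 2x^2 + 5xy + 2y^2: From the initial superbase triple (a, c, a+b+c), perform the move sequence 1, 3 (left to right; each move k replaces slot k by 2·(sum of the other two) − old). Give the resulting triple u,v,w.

start (2,2,9) = (f(1,0),f(0,1),f(1,1))
replace slot 1: 2·(2+9) − 2 = 20 → (20,2,9)
replace slot 3: 2·(20+2) − 9 = 35 → (20,2,35)

20,2,35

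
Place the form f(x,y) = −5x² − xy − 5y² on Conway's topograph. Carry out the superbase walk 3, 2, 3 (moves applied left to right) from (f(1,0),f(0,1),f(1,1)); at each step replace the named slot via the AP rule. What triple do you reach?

start (-5,-5,-11) = (f(1,0),f(0,1),f(1,1))
replace slot 3: 2·((-5)+(-5)) − (-11) = -9 → (-5,-5,-9)
replace slot 2: 2·((-5)+(-9)) − (-5) = -23 → (-5,-23,-9)
replace slot 3: 2·((-5)+(-23)) − (-9) = -47 → (-5,-23,-47)

-5,-23,-47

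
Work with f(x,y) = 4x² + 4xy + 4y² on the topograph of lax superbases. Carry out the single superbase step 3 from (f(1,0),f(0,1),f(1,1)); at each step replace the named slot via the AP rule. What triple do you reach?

start (4,4,12) = (f(1,0),f(0,1),f(1,1))
replace slot 3: 2·(4+4) − 12 = 4 → (4,4,4)

4,4,4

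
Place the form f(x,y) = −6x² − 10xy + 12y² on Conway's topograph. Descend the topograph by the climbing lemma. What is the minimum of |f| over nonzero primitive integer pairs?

descent: ρ → (12,10,-6)  [lands on river]
river: ρ → (-6,14,8)
river: ρ → (8,18,-2)
river: ρ → (-2,18,8)
river: ρ → (8,14,-6)
river: ρ → (-6,10,12)
river: ρ → (12,14,-4)
river: ρ → (-4,18,4)
river: ρ → (4,14,-12)
river: ρ → (-12,10,6)
river: ρ → (6,14,-8)
river: ρ → (-8,18,2)
river: ρ → (2,18,-8)
river: ρ → (-8,14,6)
river: ρ → (6,10,-12)
river: ρ → (-12,14,4)
river: ρ → (4,18,-4)
river: ρ → (-4,14,12)
closes: descent 1, river 18
min |a| on river = 2

2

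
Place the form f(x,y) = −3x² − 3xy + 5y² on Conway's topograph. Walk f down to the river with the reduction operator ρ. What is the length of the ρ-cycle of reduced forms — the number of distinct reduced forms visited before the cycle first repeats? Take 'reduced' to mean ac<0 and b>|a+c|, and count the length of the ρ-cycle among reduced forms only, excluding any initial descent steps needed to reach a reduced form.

D = 69, ⌊√D⌋ = 8
descent: ρ → (5,3,-3)  [lands on river]
river: ρ → (-3,3,5)
river: ρ → (5,7,-1)
river: ρ → (-1,7,5)
ρ-cycle length = 4 (tail of 1 descent step not counted)

4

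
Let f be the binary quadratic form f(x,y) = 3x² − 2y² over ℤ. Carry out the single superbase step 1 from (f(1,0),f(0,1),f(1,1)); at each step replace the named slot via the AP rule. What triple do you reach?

start (3,-2,1) = (f(1,0),f(0,1),f(1,1))
replace slot 1: 2·((-2)+1) − 3 = -5 → (-5,-2,1)

-5,-2,1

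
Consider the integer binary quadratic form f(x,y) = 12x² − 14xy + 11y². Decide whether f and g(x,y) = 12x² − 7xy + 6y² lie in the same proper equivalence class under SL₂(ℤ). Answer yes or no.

D₁ = -332, D₂ = -239
discriminants differ ⇒ not SL₂(ℤ)-equivalent

no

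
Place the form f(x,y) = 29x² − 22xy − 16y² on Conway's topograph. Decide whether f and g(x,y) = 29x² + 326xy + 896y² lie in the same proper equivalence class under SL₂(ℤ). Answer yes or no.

D₁ = 2340, D₂ = 2340
river cycle of f (length 8): (-16, 22, 29), (29, 36, -9), (-9, 36, 29), (29, 22, -16), (-16, 42, 9), (9, 48, -1), (-1, 48, 9), (9, 42, -16)
river cycle of g (length 8): (29, 36, -9), (-9, 36, 29), (29, 22, -16), (-16, 42, 9), (9, 48, -1), (-1, 48, 9), (9, 42, -16), (-16, 22, 29)
cycles coincide ⇒ equivalent

yes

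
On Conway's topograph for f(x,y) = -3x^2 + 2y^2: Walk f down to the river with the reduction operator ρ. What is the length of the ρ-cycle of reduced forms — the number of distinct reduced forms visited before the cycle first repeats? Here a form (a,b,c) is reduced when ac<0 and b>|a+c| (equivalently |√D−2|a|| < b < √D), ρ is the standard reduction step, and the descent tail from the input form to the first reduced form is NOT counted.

D = 24, ⌊√D⌋ = 4
descent: ρ → (2,4,-1)  [lands on river]
river: ρ → (-1,4,2)
ρ-cycle length = 2 (tail of 1 descent step not counted)

2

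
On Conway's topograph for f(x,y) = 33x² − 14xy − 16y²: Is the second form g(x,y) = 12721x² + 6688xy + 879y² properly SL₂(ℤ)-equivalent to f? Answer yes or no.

D₁ = 2308, D₂ = 2308
river cycle of f (length 6): (-16, 46, 3), (3, 44, -31), (-31, 18, 16), (16, 46, -3), (-3, 44, 31), (31, 18, -16)
river cycle of g (length 6): (-16, 46, 3), (3, 44, -31), (-31, 18, 16), (16, 46, -3), (-3, 44, 31), (31, 18, -16)
cycles coincide ⇒ equivalent

yes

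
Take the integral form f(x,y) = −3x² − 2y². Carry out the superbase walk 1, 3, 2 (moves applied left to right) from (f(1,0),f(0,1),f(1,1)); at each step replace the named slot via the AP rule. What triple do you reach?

start (-3,-2,-5) = (f(1,0),f(0,1),f(1,1))
replace slot 1: 2·((-2)+(-5)) − (-3) = -11 → (-11,-2,-5)
replace slot 3: 2·((-11)+(-2)) − (-5) = -21 → (-11,-2,-21)
replace slot 2: 2·((-11)+(-21)) − (-2) = -62 → (-11,-62,-21)

-11,-62,-21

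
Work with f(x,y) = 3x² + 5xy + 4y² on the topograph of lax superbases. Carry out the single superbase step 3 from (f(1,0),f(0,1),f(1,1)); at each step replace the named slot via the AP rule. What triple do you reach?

start (3,4,12) = (f(1,0),f(0,1),f(1,1))
replace slot 3: 2·(3+4) − 12 = 2 → (3,4,2)

3,4,2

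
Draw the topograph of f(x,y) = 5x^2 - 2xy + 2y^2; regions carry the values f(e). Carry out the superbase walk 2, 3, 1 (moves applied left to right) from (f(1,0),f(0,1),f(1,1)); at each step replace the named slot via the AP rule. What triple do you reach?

start (5,2,5) = (f(1,0),f(0,1),f(1,1))
replace slot 2: 2·(5+5) − 2 = 18 → (5,18,5)
replace slot 3: 2·(5+18) − 5 = 41 → (5,18,41)
replace slot 1: 2·(18+41) − 5 = 113 → (113,18,41)

113,18,41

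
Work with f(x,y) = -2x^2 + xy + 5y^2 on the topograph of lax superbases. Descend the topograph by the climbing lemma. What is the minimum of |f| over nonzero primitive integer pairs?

descent: ρ → (5,-1,-2)
descent: ρ → (-2,5,2)  [lands on river]
river: ρ → (2,3,-4)
river: ρ → (-4,5,1)
river: ρ → (1,5,-4)
river: ρ → (-4,3,2)
river: ρ → (2,5,-2)
river: ρ → (-2,3,4)
river: ρ → (4,5,-1)
river: ρ → (-1,5,4)
river: ρ → (4,3,-2)
closes: descent 2, river 10
min |a| on river = 1

1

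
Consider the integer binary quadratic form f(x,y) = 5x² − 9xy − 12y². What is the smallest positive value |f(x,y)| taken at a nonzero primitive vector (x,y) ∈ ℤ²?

descent: ρ → (-12,9,5)  [lands on river]
river: ρ → (5,11,-10)
river: ρ → (-10,9,6)
river: ρ → (6,15,-4)
river: ρ → (-4,17,2)
river: ρ → (2,15,-12)
closes: descent 1, river 6
min |a| on river = 2

2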